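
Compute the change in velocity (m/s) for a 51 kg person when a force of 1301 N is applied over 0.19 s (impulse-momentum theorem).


J = F * dt = 1301 * 0.19 = 247.1900 N*s
delta_v = J / m
delta_v = 247.1900 / 51
delta_v = 4.8469


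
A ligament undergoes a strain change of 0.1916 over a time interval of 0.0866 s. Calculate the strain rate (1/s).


strain_rate = delta_strain / delta_t
strain_rate = 0.1916 / 0.0866
strain_rate = 2.2125


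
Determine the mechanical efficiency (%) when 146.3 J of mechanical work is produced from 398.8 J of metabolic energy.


eta = (W_mech / E_meta) * 100
eta = (146.3 / 398.8) * 100
ratio = 0.3669
eta = 36.6851


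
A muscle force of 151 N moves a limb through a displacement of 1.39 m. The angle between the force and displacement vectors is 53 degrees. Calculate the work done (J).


W = F * d * cos(theta)
theta = 53 deg = 0.9250 rad
cos(theta) = 0.6018
W = 151 * 1.39 * 0.6018
W = 126.3150


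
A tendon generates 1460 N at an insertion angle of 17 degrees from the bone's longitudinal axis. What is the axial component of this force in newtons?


F_eff = F_tendon * cos(theta)
theta = 17 deg = 0.2967 rad
cos(theta) = 0.9563
F_eff = 1460 * 0.9563
F_eff = 1396.2049


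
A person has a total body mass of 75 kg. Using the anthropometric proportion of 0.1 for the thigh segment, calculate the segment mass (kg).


m_segment = body_mass * fraction
m_segment = 75 * 0.1
m_segment = 7.5000


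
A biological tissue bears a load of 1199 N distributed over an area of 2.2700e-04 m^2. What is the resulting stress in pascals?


stress = F / A
stress = 1199 / 2.2700e-04
stress = 5.2819e+06


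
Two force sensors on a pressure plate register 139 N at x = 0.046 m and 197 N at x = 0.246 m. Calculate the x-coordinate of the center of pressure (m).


COP_x = (F1*x1 + F2*x2) / (F1 + F2)
COP_x = (139*0.046 + 197*0.246) / (139 + 197)
Numerator = 54.8560
Denominator = 336
COP_x = 0.1633


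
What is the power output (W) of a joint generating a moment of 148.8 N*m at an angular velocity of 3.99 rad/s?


P = M * omega
P = 148.8 * 3.99
P = 593.7120


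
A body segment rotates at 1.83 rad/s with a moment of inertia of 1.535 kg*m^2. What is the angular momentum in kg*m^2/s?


L = I * omega
L = 1.535 * 1.83
L = 2.8091


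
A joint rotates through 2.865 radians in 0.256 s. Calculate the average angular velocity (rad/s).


omega = delta_theta / delta_t
omega = 2.865 / 0.256
omega = 11.1914


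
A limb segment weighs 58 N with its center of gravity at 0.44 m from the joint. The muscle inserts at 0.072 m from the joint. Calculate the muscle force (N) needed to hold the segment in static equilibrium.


F_muscle = W * d_load / d_muscle
F_muscle = 58 * 0.44 / 0.072
Numerator = 25.5200
F_muscle = 354.4444


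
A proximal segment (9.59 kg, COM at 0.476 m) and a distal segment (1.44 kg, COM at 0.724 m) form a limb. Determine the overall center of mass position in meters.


COM = (m1*x1 + m2*x2) / (m1 + m2)
COM = (9.59*0.476 + 1.44*0.724) / (9.59 + 1.44)
Numerator = 5.6074
Denominator = 11.0300
COM = 0.5084


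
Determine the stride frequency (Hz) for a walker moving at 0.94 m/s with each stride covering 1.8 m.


f = v / stride_length
f = 0.94 / 1.8
f = 0.5222


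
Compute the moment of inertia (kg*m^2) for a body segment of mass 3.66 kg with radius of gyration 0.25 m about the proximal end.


I = m * k^2
I = 3.66 * 0.25^2
k^2 = 0.0625
I = 0.2288


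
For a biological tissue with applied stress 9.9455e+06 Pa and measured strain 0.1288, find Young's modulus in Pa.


E = stress / strain
E = 9.9455e+06 / 0.1288
E = 7.7217e+07


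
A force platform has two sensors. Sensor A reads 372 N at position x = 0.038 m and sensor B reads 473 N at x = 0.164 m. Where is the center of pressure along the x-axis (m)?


COP_x = (F1*x1 + F2*x2) / (F1 + F2)
COP_x = (372*0.038 + 473*0.164) / (372 + 473)
Numerator = 91.7080
Denominator = 845
COP_x = 0.1085


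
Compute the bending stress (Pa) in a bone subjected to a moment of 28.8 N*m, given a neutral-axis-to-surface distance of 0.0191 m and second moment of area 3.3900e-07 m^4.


sigma = M * c / I
sigma = 28.8 * 0.0191 / 3.3900e-07
M * c = 0.5501
sigma = 1.6227e+06


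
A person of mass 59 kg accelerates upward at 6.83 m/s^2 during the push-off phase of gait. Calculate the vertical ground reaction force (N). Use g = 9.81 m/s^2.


GRF = m * (g + a)
GRF = 59 * (9.81 + 6.83)
GRF = 59 * 16.6400
GRF = 981.7600


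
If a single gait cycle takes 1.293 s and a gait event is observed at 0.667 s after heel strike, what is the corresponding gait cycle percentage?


pct = (event_time / cycle_time) * 100
pct = (0.667 / 1.293) * 100
ratio = 0.5159
pct = 51.5855


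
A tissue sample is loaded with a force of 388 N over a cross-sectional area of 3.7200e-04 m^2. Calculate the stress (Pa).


stress = F / A
stress = 388 / 3.7200e-04
stress = 1.0430e+06


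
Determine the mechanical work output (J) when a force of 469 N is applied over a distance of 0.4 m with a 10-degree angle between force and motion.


W = F * d * cos(theta)
theta = 10 deg = 0.1745 rad
cos(theta) = 0.9848
W = 469 * 0.4 * 0.9848
W = 184.7499


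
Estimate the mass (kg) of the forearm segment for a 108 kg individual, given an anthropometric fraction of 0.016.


m_segment = body_mass * fraction
m_segment = 108 * 0.016
m_segment = 1.7280


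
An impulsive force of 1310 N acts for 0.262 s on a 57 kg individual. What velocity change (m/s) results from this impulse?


J = F * dt = 1310 * 0.262 = 343.2200 N*s
delta_v = J / m
delta_v = 343.2200 / 57
delta_v = 6.0214


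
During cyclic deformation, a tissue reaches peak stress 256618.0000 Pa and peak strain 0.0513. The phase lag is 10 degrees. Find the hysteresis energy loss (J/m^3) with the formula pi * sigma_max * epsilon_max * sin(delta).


E_loss = pi * sigma_max * epsilon_max * sin(delta)
delta = 10 deg = 0.1745 rad
sin(delta) = 0.1736
E_loss = pi * 256618.0000 * 0.0513 * 0.1736
E_loss = 7181.6558


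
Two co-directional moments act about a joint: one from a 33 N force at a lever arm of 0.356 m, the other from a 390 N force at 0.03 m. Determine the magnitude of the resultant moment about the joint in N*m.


M = F1 * d1 + F2 * d2
M = 33 * 0.356 + 390 * 0.03
M = 11.7480 + 11.7000
M = 23.4480


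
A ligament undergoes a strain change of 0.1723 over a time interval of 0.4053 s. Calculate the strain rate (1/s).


strain_rate = delta_strain / delta_t
strain_rate = 0.1723 / 0.4053
strain_rate = 0.4251


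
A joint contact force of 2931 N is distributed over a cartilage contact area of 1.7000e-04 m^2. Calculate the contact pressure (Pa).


P = F / A
P = 2931 / 1.7000e-04
P = 1.7241e+07


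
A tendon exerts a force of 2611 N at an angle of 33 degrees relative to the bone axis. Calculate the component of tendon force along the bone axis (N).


F_eff = F_tendon * cos(theta)
theta = 33 deg = 0.5760 rad
cos(theta) = 0.8387
F_eff = 2611 * 0.8387
F_eff = 2189.7689


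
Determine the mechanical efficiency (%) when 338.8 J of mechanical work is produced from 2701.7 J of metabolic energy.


eta = (W_mech / E_meta) * 100
eta = (338.8 / 2701.7) * 100
ratio = 0.1254
eta = 12.5403


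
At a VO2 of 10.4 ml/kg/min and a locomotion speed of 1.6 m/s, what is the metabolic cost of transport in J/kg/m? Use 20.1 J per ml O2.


Power per kg = VO2 * 20.1 / 60
Power per kg = 10.4 * 20.1 / 60 = 3.4840 W/kg
Cost = power_per_kg / speed
Cost = 3.4840 / 1.6
Cost = 2.1775


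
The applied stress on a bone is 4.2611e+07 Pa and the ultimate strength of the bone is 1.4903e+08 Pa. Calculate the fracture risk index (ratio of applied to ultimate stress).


FRI = applied / ultimate
FRI = 4.2611e+07 / 1.4903e+08
FRI = 0.2859


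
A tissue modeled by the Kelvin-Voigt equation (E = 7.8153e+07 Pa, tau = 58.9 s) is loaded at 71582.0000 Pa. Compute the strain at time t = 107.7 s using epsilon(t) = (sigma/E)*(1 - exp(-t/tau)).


epsilon(t) = (sigma/E) * (1 - exp(-t/tau))
sigma/E = 71582.0000 / 7.8153e+07 = 9.1592e-04
exp(-t/tau) = exp(-107.7 / 58.9) = 0.1607
epsilon = 9.1592e-04 * (1 - 0.1607)
epsilon = 7.6878e-04


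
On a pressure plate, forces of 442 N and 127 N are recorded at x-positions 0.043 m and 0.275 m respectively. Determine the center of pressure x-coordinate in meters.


COP_x = (F1*x1 + F2*x2) / (F1 + F2)
COP_x = (442*0.043 + 127*0.275) / (442 + 127)
Numerator = 53.9310
Denominator = 569
COP_x = 0.0948


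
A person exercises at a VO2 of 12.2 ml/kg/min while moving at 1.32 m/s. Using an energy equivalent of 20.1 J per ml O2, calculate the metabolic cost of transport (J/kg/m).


Power per kg = VO2 * 20.1 / 60
Power per kg = 12.2 * 20.1 / 60 = 4.0870 W/kg
Cost = power_per_kg / speed
Cost = 4.0870 / 1.32
Cost = 3.0962


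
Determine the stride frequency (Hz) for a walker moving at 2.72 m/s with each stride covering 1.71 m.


f = v / stride_length
f = 2.72 / 1.71
f = 1.5906


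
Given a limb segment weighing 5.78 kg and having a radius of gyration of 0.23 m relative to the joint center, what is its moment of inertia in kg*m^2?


I = m * k^2
I = 5.78 * 0.23^2
k^2 = 0.0529
I = 0.3058


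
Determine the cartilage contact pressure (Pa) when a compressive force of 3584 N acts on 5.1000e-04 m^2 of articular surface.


P = F / A
P = 3584 / 5.1000e-04
P = 7.0275e+06


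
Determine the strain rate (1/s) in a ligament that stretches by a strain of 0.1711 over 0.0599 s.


strain_rate = delta_strain / delta_t
strain_rate = 0.1711 / 0.0599
strain_rate = 2.8564


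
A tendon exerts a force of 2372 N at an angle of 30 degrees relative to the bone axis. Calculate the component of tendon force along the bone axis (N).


F_eff = F_tendon * cos(theta)
theta = 30 deg = 0.5236 rad
cos(theta) = 0.8660
F_eff = 2372 * 0.8660
F_eff = 2054.2123


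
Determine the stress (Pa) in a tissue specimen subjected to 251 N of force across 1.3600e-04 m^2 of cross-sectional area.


stress = F / A
stress = 251 / 1.3600e-04
stress = 1.8456e+06


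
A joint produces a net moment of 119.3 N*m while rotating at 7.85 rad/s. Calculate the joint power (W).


P = M * omega
P = 119.3 * 7.85
P = 936.5050


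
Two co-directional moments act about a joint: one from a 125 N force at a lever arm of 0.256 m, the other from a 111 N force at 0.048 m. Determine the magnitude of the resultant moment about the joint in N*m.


M = F1 * d1 + F2 * d2
M = 125 * 0.256 + 111 * 0.048
M = 32.0000 + 5.3280
M = 37.3280


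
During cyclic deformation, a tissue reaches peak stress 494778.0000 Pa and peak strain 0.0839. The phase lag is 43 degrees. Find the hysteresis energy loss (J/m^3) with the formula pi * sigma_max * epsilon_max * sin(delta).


E_loss = pi * sigma_max * epsilon_max * sin(delta)
delta = 43 deg = 0.7505 rad
sin(delta) = 0.6820
E_loss = pi * 494778.0000 * 0.0839 * 0.6820
E_loss = 88941.7243


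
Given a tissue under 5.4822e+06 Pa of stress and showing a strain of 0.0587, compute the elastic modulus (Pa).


E = stress / strain
E = 5.4822e+06 / 0.0587
E = 9.3394e+07


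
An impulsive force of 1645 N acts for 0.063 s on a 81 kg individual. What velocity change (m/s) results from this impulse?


J = F * dt = 1645 * 0.063 = 103.6350 N*s
delta_v = J / m
delta_v = 103.6350 / 81
delta_v = 1.2794


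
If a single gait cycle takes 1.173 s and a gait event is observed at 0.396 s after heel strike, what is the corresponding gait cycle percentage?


pct = (event_time / cycle_time) * 100
pct = (0.396 / 1.173) * 100
ratio = 0.3376
pct = 33.7596


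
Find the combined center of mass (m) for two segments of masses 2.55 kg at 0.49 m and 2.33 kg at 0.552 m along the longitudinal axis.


COM = (m1*x1 + m2*x2) / (m1 + m2)
COM = (2.55*0.49 + 2.33*0.552) / (2.55 + 2.33)
Numerator = 2.5357
Denominator = 4.8800
COM = 0.5196


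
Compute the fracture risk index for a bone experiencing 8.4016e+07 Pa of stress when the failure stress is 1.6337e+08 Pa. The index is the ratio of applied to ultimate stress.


FRI = applied / ultimate
FRI = 8.4016e+07 / 1.6337e+08
FRI = 0.5143


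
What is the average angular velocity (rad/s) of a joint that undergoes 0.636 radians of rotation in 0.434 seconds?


omega = delta_theta / delta_t
omega = 0.636 / 0.434
omega = 1.4654


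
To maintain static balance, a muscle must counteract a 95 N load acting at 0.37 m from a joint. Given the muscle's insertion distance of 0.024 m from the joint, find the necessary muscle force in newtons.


F_muscle = W * d_load / d_muscle
F_muscle = 95 * 0.37 / 0.024
Numerator = 35.1500
F_muscle = 1464.5833


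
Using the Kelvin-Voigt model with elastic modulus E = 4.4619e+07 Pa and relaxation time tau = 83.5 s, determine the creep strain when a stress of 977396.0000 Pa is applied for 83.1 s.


epsilon(t) = (sigma/E) * (1 - exp(-t/tau))
sigma/E = 977396.0000 / 4.4619e+07 = 0.0219
exp(-t/tau) = exp(-83.1 / 83.5) = 0.3696
epsilon = 0.0219 * (1 - 0.3696)
epsilon = 0.0138


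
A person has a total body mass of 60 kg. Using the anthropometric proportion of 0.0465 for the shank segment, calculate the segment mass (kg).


m_segment = body_mass * fraction
m_segment = 60 * 0.0465
m_segment = 2.7900


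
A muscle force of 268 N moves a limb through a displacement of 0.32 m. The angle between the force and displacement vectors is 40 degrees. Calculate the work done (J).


W = F * d * cos(theta)
theta = 40 deg = 0.6981 rad
cos(theta) = 0.7660
W = 268 * 0.32 * 0.7660
W = 65.6960


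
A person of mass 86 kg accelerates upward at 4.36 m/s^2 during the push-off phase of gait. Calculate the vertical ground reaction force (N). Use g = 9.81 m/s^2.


GRF = m * (g + a)
GRF = 86 * (9.81 + 4.36)
GRF = 86 * 14.1700
GRF = 1218.6200


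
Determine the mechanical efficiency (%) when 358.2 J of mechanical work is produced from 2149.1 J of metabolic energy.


eta = (W_mech / E_meta) * 100
eta = (358.2 / 2149.1) * 100
ratio = 0.1667
eta = 16.6674


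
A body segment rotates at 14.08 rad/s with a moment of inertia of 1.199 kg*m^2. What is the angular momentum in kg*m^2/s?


L = I * omega
L = 1.199 * 14.08
L = 16.8819


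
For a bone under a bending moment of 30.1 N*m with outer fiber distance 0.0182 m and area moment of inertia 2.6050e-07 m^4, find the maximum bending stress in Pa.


sigma = M * c / I
sigma = 30.1 * 0.0182 / 2.6050e-07
M * c = 0.5478
sigma = 2.1030e+06


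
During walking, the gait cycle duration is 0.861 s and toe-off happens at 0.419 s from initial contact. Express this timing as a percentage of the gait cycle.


pct = (event_time / cycle_time) * 100
pct = (0.419 / 0.861) * 100
ratio = 0.4866
pct = 48.6643


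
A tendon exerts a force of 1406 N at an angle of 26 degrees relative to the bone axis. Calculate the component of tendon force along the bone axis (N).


F_eff = F_tendon * cos(theta)
theta = 26 deg = 0.4538 rad
cos(theta) = 0.8988
F_eff = 1406 * 0.8988
F_eff = 1263.7044


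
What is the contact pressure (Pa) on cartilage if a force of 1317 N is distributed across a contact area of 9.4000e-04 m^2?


P = F / A
P = 1317 / 9.4000e-04
P = 1.4011e+06


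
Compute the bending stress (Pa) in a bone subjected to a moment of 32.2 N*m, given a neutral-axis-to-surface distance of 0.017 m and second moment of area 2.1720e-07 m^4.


sigma = M * c / I
sigma = 32.2 * 0.017 / 2.1720e-07
M * c = 0.5474
sigma = 2.5203e+06


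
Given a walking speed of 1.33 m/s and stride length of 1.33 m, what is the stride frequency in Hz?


f = v / stride_length
f = 1.33 / 1.33
f = 1.0000


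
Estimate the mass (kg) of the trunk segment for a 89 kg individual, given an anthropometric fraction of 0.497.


m_segment = body_mass * fraction
m_segment = 89 * 0.497
m_segment = 44.2330


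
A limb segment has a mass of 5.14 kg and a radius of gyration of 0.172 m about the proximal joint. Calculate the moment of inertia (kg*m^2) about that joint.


I = m * k^2
I = 5.14 * 0.172^2
k^2 = 0.0296
I = 0.1521


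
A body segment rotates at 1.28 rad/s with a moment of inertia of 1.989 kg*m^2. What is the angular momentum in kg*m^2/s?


L = I * omega
L = 1.989 * 1.28
L = 2.5459


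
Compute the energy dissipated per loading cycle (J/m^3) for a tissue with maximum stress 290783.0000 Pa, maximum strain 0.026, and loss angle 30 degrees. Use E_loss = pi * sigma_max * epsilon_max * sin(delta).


E_loss = pi * sigma_max * epsilon_max * sin(delta)
delta = 30 deg = 0.5236 rad
sin(delta) = 0.5000
E_loss = pi * 290783.0000 * 0.026 * 0.5000
E_loss = 11875.7826


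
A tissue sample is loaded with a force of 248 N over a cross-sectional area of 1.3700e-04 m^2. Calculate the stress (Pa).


stress = F / A
stress = 248 / 1.3700e-04
stress = 1.8102e+06


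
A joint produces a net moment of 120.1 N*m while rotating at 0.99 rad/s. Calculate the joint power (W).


P = M * omega
P = 120.1 * 0.99
P = 118.8990


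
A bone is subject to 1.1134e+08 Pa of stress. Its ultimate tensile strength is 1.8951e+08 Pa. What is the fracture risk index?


FRI = applied / ultimate
FRI = 1.1134e+08 / 1.8951e+08
FRI = 0.5875


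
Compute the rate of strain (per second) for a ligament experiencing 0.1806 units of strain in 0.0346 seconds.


strain_rate = delta_strain / delta_t
strain_rate = 0.1806 / 0.0346
strain_rate = 5.2197


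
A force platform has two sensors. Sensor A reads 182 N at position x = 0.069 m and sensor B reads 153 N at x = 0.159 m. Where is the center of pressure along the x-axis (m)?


COP_x = (F1*x1 + F2*x2) / (F1 + F2)
COP_x = (182*0.069 + 153*0.159) / (182 + 153)
Numerator = 36.8850
Denominator = 335
COP_x = 0.1101


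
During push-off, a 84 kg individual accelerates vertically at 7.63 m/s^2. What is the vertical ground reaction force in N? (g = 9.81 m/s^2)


GRF = m * (g + a)
GRF = 84 * (9.81 + 7.63)
GRF = 84 * 17.4400
GRF = 1464.9600


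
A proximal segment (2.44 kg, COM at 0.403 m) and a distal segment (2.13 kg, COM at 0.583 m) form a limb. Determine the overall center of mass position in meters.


COM = (m1*x1 + m2*x2) / (m1 + m2)
COM = (2.44*0.403 + 2.13*0.583) / (2.44 + 2.13)
Numerator = 2.2251
Denominator = 4.5700
COM = 0.4869


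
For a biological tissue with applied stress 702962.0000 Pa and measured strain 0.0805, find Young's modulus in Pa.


E = stress / strain
E = 702962.0000 / 0.0805
E = 8.7324e+06


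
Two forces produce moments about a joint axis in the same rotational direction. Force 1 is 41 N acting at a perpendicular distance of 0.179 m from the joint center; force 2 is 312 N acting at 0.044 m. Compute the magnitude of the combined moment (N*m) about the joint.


M = F1 * d1 + F2 * d2
M = 41 * 0.179 + 312 * 0.044
M = 7.3390 + 13.7280
M = 21.0670


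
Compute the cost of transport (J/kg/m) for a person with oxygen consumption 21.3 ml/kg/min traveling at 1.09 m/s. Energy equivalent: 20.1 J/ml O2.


Power per kg = VO2 * 20.1 / 60
Power per kg = 21.3 * 20.1 / 60 = 7.1355 W/kg
Cost = power_per_kg / speed
Cost = 7.1355 / 1.09
Cost = 6.5463


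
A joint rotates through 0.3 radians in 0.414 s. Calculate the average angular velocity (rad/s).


omega = delta_theta / delta_t
omega = 0.3 / 0.414
omega = 0.7246


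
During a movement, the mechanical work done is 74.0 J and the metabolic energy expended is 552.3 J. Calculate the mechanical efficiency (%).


eta = (W_mech / E_meta) * 100
eta = (74.0 / 552.3) * 100
ratio = 0.1340
eta = 13.3985


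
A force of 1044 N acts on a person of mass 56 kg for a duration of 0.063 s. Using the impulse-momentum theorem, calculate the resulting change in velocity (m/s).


J = F * dt = 1044 * 0.063 = 65.7720 N*s
delta_v = J / m
delta_v = 65.7720 / 56
delta_v = 1.1745


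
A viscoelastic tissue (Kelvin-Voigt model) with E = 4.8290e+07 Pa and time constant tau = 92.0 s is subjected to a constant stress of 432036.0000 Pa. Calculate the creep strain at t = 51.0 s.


epsilon(t) = (sigma/E) * (1 - exp(-t/tau))
sigma/E = 432036.0000 / 4.8290e+07 = 0.0089
exp(-t/tau) = exp(-51.0 / 92.0) = 0.5744
epsilon = 0.0089 * (1 - 0.5744)
epsilon = 0.0038


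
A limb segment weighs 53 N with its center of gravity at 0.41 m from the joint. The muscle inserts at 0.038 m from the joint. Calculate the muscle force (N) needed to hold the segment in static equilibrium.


F_muscle = W * d_load / d_muscle
F_muscle = 53 * 0.41 / 0.038
Numerator = 21.7300
F_muscle = 571.8421


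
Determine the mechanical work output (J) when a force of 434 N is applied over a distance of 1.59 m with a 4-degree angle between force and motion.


W = F * d * cos(theta)
theta = 4 deg = 0.0698 rad
cos(theta) = 0.9976
W = 434 * 1.59 * 0.9976
W = 688.3790


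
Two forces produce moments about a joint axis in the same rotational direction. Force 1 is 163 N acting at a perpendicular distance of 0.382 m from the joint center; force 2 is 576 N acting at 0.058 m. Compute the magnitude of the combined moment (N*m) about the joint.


M = F1 * d1 + F2 * d2
M = 163 * 0.382 + 576 * 0.058
M = 62.2660 + 33.4080
M = 95.6740


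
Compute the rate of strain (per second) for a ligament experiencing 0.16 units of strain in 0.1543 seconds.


strain_rate = delta_strain / delta_t
strain_rate = 0.16 / 0.1543
strain_rate = 1.0369


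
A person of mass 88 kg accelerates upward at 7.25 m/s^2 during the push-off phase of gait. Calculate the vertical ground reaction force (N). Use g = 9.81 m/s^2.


GRF = m * (g + a)
GRF = 88 * (9.81 + 7.25)
GRF = 88 * 17.0600
GRF = 1501.2800


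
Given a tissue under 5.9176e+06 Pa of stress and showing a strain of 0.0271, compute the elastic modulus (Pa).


E = stress / strain
E = 5.9176e+06 / 0.0271
E = 2.1836e+08


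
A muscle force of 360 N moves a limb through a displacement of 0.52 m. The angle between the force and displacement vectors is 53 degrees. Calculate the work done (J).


W = F * d * cos(theta)
theta = 53 deg = 0.9250 rad
cos(theta) = 0.6018
W = 360 * 0.52 * 0.6018
W = 112.6598


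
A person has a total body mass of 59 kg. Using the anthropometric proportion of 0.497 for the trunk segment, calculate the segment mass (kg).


m_segment = body_mass * fraction
m_segment = 59 * 0.497
m_segment = 29.3230


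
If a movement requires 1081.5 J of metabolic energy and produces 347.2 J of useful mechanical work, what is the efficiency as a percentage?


eta = (W_mech / E_meta) * 100
eta = (347.2 / 1081.5) * 100
ratio = 0.3210
eta = 32.1036


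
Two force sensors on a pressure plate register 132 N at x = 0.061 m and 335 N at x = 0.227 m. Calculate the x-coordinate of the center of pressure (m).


COP_x = (F1*x1 + F2*x2) / (F1 + F2)
COP_x = (132*0.061 + 335*0.227) / (132 + 335)
Numerator = 84.0970
Denominator = 467
COP_x = 0.1801


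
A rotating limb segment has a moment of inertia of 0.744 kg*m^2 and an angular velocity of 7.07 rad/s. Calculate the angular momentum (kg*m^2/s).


L = I * omega
L = 0.744 * 7.07
L = 5.2601


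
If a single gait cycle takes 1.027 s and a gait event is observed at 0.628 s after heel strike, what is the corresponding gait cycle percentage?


pct = (event_time / cycle_time) * 100
pct = (0.628 / 1.027) * 100
ratio = 0.6115
pct = 61.1490


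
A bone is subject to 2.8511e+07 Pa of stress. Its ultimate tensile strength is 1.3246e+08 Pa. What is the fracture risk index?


FRI = applied / ultimate
FRI = 2.8511e+07 / 1.3246e+08
FRI = 0.2152


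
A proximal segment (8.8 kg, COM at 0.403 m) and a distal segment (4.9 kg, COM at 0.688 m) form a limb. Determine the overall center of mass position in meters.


COM = (m1*x1 + m2*x2) / (m1 + m2)
COM = (8.8*0.403 + 4.9*0.688) / (8.8 + 4.9)
Numerator = 6.9176
Denominator = 13.7000
COM = 0.5049


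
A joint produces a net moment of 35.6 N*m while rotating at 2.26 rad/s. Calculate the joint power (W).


P = M * omega
P = 35.6 * 2.26
P = 80.4560


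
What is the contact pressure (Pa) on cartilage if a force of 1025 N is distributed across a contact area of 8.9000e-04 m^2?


P = F / A
P = 1025 / 8.9000e-04
P = 1.1517e+06


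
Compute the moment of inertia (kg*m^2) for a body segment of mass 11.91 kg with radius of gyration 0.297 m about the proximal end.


I = m * k^2
I = 11.91 * 0.297^2
k^2 = 0.0882
I = 1.0506


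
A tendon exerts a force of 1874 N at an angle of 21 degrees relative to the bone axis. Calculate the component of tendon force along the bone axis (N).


F_eff = F_tendon * cos(theta)
theta = 21 deg = 0.3665 rad
cos(theta) = 0.9336
F_eff = 1874 * 0.9336
F_eff = 1749.5297


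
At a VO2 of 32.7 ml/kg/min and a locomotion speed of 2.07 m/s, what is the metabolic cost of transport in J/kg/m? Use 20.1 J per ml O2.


Power per kg = VO2 * 20.1 / 60
Power per kg = 32.7 * 20.1 / 60 = 10.9545 W/kg
Cost = power_per_kg / speed
Cost = 10.9545 / 2.07
Cost = 5.2920


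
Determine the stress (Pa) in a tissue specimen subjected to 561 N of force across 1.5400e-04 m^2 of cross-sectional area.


stress = F / A
stress = 561 / 1.5400e-04
stress = 3.6429e+06


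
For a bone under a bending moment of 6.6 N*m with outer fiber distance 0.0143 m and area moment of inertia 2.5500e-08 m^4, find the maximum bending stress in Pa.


sigma = M * c / I
sigma = 6.6 * 0.0143 / 2.5500e-08
M * c = 0.0944
sigma = 3.7012e+06


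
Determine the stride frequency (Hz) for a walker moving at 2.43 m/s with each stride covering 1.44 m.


f = v / stride_length
f = 2.43 / 1.44
f = 1.6875


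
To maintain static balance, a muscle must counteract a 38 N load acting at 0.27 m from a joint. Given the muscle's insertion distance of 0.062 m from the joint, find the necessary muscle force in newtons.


F_muscle = W * d_load / d_muscle
F_muscle = 38 * 0.27 / 0.062
Numerator = 10.2600
F_muscle = 165.4839


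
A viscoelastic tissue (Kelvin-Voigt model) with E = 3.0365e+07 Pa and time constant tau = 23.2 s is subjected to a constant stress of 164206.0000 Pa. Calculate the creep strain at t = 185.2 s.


epsilon(t) = (sigma/E) * (1 - exp(-t/tau))
sigma/E = 164206.0000 / 3.0365e+07 = 0.0054
exp(-t/tau) = exp(-185.2 / 23.2) = 3.4130e-04
epsilon = 0.0054 * (1 - 3.4130e-04)
epsilon = 0.0054


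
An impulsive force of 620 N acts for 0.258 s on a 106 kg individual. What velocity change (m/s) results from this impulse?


J = F * dt = 620 * 0.258 = 159.9600 N*s
delta_v = J / m
delta_v = 159.9600 / 106
delta_v = 1.5091


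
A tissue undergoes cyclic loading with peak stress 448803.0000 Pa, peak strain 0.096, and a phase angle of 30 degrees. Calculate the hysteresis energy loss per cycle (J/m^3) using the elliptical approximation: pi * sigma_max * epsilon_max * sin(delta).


E_loss = pi * sigma_max * epsilon_max * sin(delta)
delta = 30 deg = 0.5236 rad
sin(delta) = 0.5000
E_loss = pi * 448803.0000 * 0.096 * 0.5000
E_loss = 67677.8980


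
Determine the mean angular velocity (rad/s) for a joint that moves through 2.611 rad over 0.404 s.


omega = delta_theta / delta_t
omega = 2.611 / 0.404
omega = 6.4629


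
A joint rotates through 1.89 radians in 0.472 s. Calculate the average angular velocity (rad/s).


omega = delta_theta / delta_t
omega = 1.89 / 0.472
omega = 4.0042


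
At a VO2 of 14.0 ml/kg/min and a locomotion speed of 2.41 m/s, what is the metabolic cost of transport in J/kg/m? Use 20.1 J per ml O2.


Power per kg = VO2 * 20.1 / 60
Power per kg = 14.0 * 20.1 / 60 = 4.6900 W/kg
Cost = power_per_kg / speed
Cost = 4.6900 / 2.41
Cost = 1.9461


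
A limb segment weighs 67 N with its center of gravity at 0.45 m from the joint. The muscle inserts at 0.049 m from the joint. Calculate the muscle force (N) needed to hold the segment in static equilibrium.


F_muscle = W * d_load / d_muscle
F_muscle = 67 * 0.45 / 0.049
Numerator = 30.1500
F_muscle = 615.3061


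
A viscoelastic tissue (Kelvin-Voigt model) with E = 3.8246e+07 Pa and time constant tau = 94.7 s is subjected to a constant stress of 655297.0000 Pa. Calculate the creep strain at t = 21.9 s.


epsilon(t) = (sigma/E) * (1 - exp(-t/tau))
sigma/E = 655297.0000 / 3.8246e+07 = 0.0171
exp(-t/tau) = exp(-21.9 / 94.7) = 0.7935
epsilon = 0.0171 * (1 - 0.7935)
epsilon = 0.0035


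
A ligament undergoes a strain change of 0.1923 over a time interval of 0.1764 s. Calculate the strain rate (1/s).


strain_rate = delta_strain / delta_t
strain_rate = 0.1923 / 0.1764
strain_rate = 1.0901


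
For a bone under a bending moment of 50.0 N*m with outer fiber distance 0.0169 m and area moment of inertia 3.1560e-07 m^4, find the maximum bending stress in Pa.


sigma = M * c / I
sigma = 50.0 * 0.0169 / 3.1560e-07
M * c = 0.8450
sigma = 2.6774e+06


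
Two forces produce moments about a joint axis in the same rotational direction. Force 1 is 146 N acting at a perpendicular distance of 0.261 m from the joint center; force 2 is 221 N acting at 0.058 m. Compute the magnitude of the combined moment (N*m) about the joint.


M = F1 * d1 + F2 * d2
M = 146 * 0.261 + 221 * 0.058
M = 38.1060 + 12.8180
M = 50.9240


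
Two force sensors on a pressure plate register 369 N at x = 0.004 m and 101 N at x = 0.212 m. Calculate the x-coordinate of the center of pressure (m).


COP_x = (F1*x1 + F2*x2) / (F1 + F2)
COP_x = (369*0.004 + 101*0.212) / (369 + 101)
Numerator = 22.8880
Denominator = 470
COP_x = 0.0487


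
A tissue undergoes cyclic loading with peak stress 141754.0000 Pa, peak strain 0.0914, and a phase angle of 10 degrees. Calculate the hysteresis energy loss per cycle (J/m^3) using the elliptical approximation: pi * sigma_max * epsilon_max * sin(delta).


E_loss = pi * sigma_max * epsilon_max * sin(delta)
delta = 10 deg = 0.1745 rad
sin(delta) = 0.1736
E_loss = pi * 141754.0000 * 0.0914 * 0.1736
E_loss = 7068.0827


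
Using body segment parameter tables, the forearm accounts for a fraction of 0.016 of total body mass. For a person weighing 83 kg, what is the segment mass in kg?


m_segment = body_mass * fraction
m_segment = 83 * 0.016
m_segment = 1.3280


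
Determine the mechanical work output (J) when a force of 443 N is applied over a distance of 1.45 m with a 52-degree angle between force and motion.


W = F * d * cos(theta)
theta = 52 deg = 0.9076 rad
cos(theta) = 0.6157
W = 443 * 1.45 * 0.6157
W = 395.4701


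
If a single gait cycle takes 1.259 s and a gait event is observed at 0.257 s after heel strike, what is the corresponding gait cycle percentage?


pct = (event_time / cycle_time) * 100
pct = (0.257 / 1.259) * 100
ratio = 0.2041
pct = 20.4130


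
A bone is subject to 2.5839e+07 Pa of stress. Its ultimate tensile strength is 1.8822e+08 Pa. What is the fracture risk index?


FRI = applied / ultimate
FRI = 2.5839e+07 / 1.8822e+08
FRI = 0.1373


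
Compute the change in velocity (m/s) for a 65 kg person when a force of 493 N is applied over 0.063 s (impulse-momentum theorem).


J = F * dt = 493 * 0.063 = 31.0590 N*s
delta_v = J / m
delta_v = 31.0590 / 65
delta_v = 0.4778


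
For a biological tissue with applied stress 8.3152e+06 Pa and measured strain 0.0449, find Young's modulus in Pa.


E = stress / strain
E = 8.3152e+06 / 0.0449
E = 1.8519e+08


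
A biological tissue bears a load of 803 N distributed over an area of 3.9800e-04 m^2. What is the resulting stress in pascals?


stress = F / A
stress = 803 / 3.9800e-04
stress = 2.0176e+06


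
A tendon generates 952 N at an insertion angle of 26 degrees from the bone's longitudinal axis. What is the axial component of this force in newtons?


F_eff = F_tendon * cos(theta)
theta = 26 deg = 0.4538 rad
cos(theta) = 0.8988
F_eff = 952 * 0.8988
F_eff = 855.6519


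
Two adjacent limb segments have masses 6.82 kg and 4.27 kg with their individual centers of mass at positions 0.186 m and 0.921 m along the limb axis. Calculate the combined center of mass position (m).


COM = (m1*x1 + m2*x2) / (m1 + m2)
COM = (6.82*0.186 + 4.27*0.921) / (6.82 + 4.27)
Numerator = 5.2012
Denominator = 11.0900
COM = 0.4690


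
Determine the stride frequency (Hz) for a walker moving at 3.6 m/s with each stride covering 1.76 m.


f = v / stride_length
f = 3.6 / 1.76
f = 2.0455


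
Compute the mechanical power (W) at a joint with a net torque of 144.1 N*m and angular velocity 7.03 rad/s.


P = M * omega
P = 144.1 * 7.03
P = 1013.0230


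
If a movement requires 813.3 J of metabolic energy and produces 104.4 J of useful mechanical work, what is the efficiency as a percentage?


eta = (W_mech / E_meta) * 100
eta = (104.4 / 813.3) * 100
ratio = 0.1284
eta = 12.8366


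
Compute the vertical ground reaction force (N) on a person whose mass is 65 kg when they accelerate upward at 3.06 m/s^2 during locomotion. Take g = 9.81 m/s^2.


GRF = m * (g + a)
GRF = 65 * (9.81 + 3.06)
GRF = 65 * 12.8700
GRF = 836.5500


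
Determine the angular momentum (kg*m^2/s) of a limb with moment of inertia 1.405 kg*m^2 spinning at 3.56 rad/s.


L = I * omega
L = 1.405 * 3.56
L = 5.0018


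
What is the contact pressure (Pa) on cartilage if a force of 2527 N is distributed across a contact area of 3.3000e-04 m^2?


P = F / A
P = 2527 / 3.3000e-04
P = 7.6576e+06


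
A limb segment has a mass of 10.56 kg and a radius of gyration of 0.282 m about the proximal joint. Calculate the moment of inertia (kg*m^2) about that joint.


I = m * k^2
I = 10.56 * 0.282^2
k^2 = 0.0795
I = 0.8398


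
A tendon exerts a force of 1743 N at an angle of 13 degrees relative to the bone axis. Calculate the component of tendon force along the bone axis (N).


F_eff = F_tendon * cos(theta)
theta = 13 deg = 0.2269 rad
cos(theta) = 0.9744
F_eff = 1743 * 0.9744
F_eff = 1698.3270


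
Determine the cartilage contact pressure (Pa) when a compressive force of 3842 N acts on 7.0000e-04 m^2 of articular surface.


P = F / A
P = 3842 / 7.0000e-04
P = 5.4886e+06


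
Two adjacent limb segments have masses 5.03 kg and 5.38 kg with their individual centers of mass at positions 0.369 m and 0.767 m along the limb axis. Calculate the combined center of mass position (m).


COM = (m1*x1 + m2*x2) / (m1 + m2)
COM = (5.03*0.369 + 5.38*0.767) / (5.03 + 5.38)
Numerator = 5.9825
Denominator = 10.4100
COM = 0.5747


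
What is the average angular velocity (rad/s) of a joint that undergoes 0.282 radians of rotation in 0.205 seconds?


omega = delta_theta / delta_t
omega = 0.282 / 0.205
omega = 1.3756


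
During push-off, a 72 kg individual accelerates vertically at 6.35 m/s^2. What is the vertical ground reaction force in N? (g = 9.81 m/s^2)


GRF = m * (g + a)
GRF = 72 * (9.81 + 6.35)
GRF = 72 * 16.1600
GRF = 1163.5200


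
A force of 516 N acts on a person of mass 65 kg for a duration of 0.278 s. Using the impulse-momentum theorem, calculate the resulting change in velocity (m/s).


J = F * dt = 516 * 0.278 = 143.4480 N*s
delta_v = J / m
delta_v = 143.4480 / 65
delta_v = 2.2069


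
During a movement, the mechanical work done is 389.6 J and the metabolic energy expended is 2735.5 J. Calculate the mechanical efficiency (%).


eta = (W_mech / E_meta) * 100
eta = (389.6 / 2735.5) * 100
ratio = 0.1424
eta = 14.2424


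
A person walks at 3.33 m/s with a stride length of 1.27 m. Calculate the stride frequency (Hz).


f = v / stride_length
f = 3.33 / 1.27
f = 2.6220


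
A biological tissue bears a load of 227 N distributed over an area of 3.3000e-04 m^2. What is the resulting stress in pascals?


stress = F / A
stress = 227 / 3.3000e-04
stress = 687878.7879


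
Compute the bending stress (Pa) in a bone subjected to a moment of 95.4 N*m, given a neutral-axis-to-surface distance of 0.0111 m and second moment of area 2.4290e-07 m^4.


sigma = M * c / I
sigma = 95.4 * 0.0111 / 2.4290e-07
M * c = 1.0589
sigma = 4.3596e+06


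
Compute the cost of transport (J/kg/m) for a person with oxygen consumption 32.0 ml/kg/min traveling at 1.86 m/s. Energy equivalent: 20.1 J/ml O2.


Power per kg = VO2 * 20.1 / 60
Power per kg = 32.0 * 20.1 / 60 = 10.7200 W/kg
Cost = power_per_kg / speed
Cost = 10.7200 / 1.86
Cost = 5.7634


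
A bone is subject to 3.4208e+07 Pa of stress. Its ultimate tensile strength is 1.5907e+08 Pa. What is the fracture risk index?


FRI = applied / ultimate
FRI = 3.4208e+07 / 1.5907e+08
FRI = 0.2150


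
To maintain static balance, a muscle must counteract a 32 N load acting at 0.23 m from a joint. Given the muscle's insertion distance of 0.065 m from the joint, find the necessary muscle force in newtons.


F_muscle = W * d_load / d_muscle
F_muscle = 32 * 0.23 / 0.065
Numerator = 7.3600
F_muscle = 113.2308


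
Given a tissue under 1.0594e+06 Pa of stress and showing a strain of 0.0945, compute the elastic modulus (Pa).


E = stress / strain
E = 1.0594e+06 / 0.0945
E = 1.1211e+07


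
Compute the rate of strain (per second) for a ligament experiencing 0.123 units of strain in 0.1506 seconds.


strain_rate = delta_strain / delta_t
strain_rate = 0.123 / 0.1506
strain_rate = 0.8167


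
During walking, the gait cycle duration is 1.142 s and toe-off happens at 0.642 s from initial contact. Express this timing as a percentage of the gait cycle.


pct = (event_time / cycle_time) * 100
pct = (0.642 / 1.142) * 100
ratio = 0.5622
pct = 56.2172


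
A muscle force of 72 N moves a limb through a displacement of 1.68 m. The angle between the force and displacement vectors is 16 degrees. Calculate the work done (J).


W = F * d * cos(theta)
theta = 16 deg = 0.2793 rad
cos(theta) = 0.9613
W = 72 * 1.68 * 0.9613
W = 116.2742


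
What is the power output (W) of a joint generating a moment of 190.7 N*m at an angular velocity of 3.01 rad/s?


P = M * omega
P = 190.7 * 3.01
P = 574.0070


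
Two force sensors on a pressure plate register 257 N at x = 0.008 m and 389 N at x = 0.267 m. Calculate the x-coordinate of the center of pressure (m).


COP_x = (F1*x1 + F2*x2) / (F1 + F2)
COP_x = (257*0.008 + 389*0.267) / (257 + 389)
Numerator = 105.9190
Denominator = 646
COP_x = 0.1640


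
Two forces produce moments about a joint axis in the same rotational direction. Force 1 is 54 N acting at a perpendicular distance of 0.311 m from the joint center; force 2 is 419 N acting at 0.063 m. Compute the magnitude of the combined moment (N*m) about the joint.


M = F1 * d1 + F2 * d2
M = 54 * 0.311 + 419 * 0.063
M = 16.7940 + 26.3970
M = 43.1910


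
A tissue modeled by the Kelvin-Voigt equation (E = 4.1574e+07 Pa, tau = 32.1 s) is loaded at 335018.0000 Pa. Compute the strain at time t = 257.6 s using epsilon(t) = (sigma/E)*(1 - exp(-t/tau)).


epsilon(t) = (sigma/E) * (1 - exp(-t/tau))
sigma/E = 335018.0000 / 4.1574e+07 = 0.0081
exp(-t/tau) = exp(-257.6 / 32.1) = 3.2721e-04
epsilon = 0.0081 * (1 - 3.2721e-04)
epsilon = 0.0081


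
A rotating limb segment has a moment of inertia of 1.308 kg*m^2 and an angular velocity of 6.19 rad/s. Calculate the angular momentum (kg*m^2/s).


L = I * omega
L = 1.308 * 6.19
L = 8.0965


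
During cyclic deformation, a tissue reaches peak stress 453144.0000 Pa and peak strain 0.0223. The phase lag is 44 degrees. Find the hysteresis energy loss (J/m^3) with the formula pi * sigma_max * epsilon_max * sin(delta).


E_loss = pi * sigma_max * epsilon_max * sin(delta)
delta = 44 deg = 0.7679 rad
sin(delta) = 0.6947
E_loss = pi * 453144.0000 * 0.0223 * 0.6947
E_loss = 22052.7240


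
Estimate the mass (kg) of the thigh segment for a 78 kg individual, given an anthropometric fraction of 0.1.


m_segment = body_mass * fraction
m_segment = 78 * 0.1
m_segment = 7.8000


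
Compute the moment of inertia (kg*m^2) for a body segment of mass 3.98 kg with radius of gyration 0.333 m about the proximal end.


I = m * k^2
I = 3.98 * 0.333^2
k^2 = 0.1109
I = 0.4413
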